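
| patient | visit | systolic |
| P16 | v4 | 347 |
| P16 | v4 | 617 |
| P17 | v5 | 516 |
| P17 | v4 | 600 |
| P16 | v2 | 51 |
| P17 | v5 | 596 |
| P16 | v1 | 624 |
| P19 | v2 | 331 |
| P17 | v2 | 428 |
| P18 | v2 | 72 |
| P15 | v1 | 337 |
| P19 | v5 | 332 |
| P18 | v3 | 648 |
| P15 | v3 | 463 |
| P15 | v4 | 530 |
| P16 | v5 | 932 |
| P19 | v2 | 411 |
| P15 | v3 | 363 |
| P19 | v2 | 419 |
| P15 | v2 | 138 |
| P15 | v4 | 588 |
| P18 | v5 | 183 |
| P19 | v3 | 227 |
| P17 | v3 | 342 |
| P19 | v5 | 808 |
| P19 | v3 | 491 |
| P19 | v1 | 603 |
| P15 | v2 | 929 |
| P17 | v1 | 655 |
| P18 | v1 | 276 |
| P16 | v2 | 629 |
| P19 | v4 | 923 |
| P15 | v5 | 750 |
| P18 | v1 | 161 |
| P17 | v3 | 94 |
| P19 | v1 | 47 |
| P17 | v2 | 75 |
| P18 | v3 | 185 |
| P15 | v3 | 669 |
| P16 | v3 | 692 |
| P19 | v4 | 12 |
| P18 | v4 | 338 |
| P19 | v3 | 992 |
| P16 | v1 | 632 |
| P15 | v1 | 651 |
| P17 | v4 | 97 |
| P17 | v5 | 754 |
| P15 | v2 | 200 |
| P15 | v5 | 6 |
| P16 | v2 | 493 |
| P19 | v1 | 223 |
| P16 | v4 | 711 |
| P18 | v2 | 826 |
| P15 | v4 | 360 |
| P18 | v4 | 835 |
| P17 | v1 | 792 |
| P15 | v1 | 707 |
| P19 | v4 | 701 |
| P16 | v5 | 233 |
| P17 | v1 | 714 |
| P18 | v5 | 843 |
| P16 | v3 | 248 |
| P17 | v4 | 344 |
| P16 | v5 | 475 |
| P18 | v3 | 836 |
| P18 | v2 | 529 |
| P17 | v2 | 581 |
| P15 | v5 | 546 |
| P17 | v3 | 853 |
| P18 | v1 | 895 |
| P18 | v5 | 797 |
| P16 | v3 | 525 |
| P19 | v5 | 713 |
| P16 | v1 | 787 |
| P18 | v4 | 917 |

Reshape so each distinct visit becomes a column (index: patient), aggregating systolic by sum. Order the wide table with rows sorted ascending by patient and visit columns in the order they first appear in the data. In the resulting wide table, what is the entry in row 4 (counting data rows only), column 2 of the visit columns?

1823

With rows sorted ascending by patient, row 4 is patient=P18. visit columns in first-appearance order: v4, v5, v2, v1, v3; column 2 is v5.
Long rows with patient=P18, visit=v5: 183 + 843 + 797 = 1823.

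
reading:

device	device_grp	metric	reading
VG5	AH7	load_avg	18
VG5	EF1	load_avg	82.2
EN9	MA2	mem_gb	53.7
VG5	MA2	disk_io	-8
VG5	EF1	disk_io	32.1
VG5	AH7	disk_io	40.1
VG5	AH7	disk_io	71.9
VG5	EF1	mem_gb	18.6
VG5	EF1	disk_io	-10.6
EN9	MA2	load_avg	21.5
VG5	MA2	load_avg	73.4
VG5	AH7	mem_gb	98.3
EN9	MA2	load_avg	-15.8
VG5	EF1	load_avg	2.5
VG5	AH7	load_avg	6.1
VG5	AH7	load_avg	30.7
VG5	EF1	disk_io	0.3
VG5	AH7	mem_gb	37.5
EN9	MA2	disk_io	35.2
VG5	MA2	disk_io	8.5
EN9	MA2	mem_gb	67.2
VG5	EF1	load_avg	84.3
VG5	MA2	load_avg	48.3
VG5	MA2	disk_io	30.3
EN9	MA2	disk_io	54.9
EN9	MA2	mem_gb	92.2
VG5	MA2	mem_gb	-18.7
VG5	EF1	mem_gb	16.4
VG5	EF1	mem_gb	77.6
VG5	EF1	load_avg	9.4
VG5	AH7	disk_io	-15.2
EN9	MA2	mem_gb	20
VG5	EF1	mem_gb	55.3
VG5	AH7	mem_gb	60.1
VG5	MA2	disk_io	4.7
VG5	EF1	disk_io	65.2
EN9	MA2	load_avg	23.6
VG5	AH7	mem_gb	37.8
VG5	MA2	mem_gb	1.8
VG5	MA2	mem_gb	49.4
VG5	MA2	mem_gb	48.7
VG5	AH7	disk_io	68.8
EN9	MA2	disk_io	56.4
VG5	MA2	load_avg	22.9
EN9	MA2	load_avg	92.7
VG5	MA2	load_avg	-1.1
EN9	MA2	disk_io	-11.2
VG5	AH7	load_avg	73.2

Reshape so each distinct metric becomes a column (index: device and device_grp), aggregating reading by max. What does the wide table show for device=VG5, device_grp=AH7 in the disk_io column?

Rows with device=VG5, device_grp=AH7 and metric=disk_io: reading values are 40.1, 71.9, -15.2, 68.8.
max(40.1, 71.9, -15.2, 68.8) = 71.9.

71.9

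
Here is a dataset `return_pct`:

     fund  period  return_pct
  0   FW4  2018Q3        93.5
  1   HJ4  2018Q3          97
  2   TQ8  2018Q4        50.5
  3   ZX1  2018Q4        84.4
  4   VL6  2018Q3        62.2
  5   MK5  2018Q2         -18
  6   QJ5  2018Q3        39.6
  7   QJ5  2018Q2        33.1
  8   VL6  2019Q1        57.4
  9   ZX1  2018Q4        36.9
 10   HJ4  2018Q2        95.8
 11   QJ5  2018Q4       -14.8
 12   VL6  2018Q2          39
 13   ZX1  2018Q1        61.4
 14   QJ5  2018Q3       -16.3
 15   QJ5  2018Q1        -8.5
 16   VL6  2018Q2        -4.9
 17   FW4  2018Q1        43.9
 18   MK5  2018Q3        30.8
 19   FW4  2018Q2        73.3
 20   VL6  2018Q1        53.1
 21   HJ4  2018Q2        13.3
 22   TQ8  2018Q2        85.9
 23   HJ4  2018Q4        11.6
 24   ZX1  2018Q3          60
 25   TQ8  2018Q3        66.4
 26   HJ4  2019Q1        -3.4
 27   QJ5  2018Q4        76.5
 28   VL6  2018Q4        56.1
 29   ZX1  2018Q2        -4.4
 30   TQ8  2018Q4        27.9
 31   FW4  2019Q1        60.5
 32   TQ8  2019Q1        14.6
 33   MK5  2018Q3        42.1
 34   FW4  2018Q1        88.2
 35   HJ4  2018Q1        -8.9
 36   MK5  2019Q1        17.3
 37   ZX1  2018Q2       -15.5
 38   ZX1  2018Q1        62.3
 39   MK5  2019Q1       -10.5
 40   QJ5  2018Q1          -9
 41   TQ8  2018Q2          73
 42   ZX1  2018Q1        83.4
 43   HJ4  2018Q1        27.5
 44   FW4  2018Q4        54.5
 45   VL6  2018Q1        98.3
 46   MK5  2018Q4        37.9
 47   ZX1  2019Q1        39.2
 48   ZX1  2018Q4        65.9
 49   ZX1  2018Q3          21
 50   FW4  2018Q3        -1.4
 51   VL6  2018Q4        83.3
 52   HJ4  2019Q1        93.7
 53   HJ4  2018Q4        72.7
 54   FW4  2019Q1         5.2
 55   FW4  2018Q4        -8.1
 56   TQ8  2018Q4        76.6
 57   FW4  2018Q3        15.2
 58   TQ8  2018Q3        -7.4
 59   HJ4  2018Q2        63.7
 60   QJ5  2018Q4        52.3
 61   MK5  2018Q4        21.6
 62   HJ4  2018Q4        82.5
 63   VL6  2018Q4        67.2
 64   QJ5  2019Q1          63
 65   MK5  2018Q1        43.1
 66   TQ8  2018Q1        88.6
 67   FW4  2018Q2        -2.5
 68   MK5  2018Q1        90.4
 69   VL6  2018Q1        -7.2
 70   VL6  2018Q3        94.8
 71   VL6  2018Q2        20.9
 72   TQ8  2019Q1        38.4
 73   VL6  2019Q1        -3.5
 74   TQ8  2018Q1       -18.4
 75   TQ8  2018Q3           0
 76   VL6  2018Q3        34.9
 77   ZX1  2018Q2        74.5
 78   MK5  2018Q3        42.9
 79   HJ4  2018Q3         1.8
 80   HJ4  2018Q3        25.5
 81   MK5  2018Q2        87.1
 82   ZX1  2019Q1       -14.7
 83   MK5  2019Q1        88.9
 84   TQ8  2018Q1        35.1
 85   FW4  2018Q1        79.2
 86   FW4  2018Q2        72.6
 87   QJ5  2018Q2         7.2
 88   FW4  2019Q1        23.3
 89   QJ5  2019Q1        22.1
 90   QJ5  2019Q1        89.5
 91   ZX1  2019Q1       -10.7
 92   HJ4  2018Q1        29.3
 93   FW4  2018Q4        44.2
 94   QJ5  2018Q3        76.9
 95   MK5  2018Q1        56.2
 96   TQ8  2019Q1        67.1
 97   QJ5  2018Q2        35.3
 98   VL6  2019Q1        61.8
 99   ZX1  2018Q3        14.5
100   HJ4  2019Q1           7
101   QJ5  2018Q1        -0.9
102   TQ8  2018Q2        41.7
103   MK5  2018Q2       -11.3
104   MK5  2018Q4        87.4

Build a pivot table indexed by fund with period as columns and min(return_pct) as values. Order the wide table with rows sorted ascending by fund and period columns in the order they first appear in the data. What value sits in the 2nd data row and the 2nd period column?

11.6

With rows sorted ascending by fund, row 2 is fund=HJ4. period columns in first-appearance order: 2018Q3, 2018Q4, 2018Q2, 2019Q1, 2018Q1; column 2 is 2018Q4.
Long rows with fund=HJ4, period=2018Q4: min(11.6, 72.7, 82.5) = 11.6.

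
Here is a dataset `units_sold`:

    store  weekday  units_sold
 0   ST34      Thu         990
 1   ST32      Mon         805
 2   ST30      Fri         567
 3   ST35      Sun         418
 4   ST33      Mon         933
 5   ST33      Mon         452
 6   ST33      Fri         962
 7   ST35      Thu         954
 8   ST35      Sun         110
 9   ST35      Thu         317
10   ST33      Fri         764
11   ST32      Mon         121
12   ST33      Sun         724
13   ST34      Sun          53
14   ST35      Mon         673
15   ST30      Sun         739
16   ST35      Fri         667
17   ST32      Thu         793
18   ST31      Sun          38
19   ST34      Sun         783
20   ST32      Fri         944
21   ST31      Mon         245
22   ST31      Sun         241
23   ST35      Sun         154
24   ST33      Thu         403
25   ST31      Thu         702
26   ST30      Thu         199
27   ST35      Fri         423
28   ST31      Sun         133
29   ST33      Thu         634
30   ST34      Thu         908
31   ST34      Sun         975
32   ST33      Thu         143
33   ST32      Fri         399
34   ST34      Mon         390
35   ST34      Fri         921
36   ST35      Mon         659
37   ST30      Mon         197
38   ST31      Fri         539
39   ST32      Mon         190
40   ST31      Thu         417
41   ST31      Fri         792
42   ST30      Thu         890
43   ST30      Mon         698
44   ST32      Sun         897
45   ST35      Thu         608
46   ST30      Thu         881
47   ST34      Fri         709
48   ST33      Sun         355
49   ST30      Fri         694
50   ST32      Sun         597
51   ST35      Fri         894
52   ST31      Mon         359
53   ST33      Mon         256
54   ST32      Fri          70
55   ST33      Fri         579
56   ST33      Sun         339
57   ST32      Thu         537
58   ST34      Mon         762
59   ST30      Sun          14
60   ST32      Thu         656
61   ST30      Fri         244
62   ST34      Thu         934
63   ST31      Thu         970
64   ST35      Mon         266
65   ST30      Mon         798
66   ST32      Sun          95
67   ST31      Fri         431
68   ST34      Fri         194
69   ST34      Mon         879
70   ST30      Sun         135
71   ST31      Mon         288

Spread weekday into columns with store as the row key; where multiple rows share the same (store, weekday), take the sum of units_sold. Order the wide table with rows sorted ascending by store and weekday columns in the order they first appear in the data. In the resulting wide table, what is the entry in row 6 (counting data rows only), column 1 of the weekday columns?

1879

With rows sorted ascending by store, row 6 is store=ST35. weekday columns in first-appearance order: Thu, Mon, Fri, Sun; column 1 is Thu.
Long rows with store=ST35, weekday=Thu: 954 + 317 + 608 = 1879.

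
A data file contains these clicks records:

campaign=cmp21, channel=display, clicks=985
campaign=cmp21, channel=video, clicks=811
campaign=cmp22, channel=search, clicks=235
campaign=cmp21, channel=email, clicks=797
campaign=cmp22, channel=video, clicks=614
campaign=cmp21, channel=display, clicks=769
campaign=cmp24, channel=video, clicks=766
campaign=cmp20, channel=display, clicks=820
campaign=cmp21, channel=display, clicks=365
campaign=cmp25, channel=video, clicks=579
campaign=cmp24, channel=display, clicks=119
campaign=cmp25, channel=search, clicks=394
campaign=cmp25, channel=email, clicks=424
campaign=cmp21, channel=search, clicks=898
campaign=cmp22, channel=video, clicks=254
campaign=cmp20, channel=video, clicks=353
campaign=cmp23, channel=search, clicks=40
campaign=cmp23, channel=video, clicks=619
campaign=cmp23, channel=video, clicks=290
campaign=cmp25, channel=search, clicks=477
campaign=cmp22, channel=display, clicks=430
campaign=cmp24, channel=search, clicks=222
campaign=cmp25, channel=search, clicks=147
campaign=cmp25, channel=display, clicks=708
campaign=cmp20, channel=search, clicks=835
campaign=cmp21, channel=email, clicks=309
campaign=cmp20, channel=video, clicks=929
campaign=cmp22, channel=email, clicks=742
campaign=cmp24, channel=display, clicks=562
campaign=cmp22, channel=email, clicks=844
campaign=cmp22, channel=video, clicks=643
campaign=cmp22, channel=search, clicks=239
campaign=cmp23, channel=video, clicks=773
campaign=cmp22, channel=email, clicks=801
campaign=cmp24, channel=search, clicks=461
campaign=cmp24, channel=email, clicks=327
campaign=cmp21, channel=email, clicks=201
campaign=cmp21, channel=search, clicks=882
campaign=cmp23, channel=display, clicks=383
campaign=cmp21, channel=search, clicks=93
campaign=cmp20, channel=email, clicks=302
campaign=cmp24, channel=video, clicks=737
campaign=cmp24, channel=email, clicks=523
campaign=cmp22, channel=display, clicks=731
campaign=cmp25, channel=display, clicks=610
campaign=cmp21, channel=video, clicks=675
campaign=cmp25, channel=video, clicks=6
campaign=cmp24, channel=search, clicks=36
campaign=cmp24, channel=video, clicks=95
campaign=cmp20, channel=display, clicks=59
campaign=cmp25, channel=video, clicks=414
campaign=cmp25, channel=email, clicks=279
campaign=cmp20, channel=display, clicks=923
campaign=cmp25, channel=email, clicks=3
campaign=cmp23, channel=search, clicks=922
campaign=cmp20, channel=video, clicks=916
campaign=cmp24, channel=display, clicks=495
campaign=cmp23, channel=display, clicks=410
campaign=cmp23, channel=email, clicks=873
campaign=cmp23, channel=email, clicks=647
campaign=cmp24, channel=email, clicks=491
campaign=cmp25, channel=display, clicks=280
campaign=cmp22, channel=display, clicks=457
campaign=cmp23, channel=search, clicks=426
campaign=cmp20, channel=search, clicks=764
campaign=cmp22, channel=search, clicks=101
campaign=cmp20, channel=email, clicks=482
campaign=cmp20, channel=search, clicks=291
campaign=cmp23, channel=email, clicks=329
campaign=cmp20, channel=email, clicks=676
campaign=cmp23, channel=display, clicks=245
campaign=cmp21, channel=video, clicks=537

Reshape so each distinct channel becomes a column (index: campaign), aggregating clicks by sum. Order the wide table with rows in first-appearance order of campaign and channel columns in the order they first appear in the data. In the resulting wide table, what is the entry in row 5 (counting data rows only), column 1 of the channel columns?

1598

With rows in first-appearance order of campaign, row 5 is campaign=cmp25. channel columns in first-appearance order: display, video, search, email; column 1 is display.
Long rows with campaign=cmp25, channel=display: 708 + 610 + 280 = 1598.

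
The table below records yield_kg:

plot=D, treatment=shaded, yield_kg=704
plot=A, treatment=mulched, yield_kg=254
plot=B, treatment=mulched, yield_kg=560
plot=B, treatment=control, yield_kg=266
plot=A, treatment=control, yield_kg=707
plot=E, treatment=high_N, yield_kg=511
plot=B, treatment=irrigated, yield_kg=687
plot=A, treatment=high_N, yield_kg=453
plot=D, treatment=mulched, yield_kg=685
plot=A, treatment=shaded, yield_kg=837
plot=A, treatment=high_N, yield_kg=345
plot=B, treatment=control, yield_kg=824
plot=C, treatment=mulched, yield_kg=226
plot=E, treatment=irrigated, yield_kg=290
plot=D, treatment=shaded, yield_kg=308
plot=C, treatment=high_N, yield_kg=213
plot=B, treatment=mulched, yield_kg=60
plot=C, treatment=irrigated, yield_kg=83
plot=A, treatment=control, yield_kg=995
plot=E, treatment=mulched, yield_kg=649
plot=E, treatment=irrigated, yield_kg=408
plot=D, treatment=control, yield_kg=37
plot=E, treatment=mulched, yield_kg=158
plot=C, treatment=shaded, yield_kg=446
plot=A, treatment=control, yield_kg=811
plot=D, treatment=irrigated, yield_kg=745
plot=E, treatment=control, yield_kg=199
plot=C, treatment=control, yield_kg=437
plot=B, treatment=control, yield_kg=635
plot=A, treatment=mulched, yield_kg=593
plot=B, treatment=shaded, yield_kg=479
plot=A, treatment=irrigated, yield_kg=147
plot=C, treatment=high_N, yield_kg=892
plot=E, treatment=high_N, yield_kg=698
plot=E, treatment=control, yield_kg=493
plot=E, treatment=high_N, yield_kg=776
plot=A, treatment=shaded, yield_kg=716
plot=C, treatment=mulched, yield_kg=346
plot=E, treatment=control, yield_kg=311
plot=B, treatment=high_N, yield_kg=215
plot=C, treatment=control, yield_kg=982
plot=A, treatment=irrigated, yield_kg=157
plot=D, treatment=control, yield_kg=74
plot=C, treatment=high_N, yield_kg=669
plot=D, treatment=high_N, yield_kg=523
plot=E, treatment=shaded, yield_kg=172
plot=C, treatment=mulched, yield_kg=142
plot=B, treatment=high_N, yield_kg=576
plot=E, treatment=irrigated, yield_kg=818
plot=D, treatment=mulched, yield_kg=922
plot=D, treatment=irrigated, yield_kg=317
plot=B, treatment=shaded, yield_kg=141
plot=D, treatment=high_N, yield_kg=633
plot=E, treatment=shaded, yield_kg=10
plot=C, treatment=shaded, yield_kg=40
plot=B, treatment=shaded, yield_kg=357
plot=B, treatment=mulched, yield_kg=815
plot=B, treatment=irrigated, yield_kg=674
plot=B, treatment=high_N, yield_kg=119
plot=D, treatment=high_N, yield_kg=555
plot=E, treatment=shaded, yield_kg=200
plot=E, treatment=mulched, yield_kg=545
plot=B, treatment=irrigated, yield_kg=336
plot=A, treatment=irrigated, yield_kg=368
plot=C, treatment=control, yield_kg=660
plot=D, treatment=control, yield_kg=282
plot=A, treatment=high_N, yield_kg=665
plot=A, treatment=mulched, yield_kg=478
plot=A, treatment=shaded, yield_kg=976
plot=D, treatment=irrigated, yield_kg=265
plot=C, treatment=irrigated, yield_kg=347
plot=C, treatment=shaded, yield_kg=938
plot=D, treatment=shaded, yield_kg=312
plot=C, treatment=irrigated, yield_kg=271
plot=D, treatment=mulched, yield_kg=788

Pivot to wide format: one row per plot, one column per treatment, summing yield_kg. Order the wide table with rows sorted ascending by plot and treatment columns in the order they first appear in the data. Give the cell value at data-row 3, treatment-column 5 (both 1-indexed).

With rows sorted ascending by plot, row 3 is plot=C. treatment columns in first-appearance order: shaded, mulched, control, high_N, irrigated; column 5 is irrigated.
Long rows with plot=C, treatment=irrigated: 83 + 347 + 271 = 701.

701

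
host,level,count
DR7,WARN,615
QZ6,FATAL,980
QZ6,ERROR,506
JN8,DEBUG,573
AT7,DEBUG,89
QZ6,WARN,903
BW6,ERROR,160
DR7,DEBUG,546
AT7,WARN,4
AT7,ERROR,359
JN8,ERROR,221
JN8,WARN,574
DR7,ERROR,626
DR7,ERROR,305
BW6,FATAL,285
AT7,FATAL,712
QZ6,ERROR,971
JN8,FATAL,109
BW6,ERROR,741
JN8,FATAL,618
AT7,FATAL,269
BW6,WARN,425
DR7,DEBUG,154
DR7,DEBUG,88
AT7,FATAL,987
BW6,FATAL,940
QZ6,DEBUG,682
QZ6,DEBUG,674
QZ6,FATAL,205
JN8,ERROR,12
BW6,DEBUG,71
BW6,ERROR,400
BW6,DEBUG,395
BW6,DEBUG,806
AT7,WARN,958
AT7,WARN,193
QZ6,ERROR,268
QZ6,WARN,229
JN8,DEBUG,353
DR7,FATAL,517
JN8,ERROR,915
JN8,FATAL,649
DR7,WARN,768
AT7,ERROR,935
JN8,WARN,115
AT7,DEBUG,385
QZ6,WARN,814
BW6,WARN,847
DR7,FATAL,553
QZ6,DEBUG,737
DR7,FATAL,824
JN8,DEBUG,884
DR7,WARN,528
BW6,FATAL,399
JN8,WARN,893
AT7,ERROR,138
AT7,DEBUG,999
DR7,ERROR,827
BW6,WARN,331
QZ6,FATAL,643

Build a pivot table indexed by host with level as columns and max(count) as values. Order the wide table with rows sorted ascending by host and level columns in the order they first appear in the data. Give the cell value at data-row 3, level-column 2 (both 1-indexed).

824

With rows sorted ascending by host, row 3 is host=DR7. level columns in first-appearance order: WARN, FATAL, ERROR, DEBUG; column 2 is FATAL.
Long rows with host=DR7, level=FATAL: max(517, 553, 824) = 824.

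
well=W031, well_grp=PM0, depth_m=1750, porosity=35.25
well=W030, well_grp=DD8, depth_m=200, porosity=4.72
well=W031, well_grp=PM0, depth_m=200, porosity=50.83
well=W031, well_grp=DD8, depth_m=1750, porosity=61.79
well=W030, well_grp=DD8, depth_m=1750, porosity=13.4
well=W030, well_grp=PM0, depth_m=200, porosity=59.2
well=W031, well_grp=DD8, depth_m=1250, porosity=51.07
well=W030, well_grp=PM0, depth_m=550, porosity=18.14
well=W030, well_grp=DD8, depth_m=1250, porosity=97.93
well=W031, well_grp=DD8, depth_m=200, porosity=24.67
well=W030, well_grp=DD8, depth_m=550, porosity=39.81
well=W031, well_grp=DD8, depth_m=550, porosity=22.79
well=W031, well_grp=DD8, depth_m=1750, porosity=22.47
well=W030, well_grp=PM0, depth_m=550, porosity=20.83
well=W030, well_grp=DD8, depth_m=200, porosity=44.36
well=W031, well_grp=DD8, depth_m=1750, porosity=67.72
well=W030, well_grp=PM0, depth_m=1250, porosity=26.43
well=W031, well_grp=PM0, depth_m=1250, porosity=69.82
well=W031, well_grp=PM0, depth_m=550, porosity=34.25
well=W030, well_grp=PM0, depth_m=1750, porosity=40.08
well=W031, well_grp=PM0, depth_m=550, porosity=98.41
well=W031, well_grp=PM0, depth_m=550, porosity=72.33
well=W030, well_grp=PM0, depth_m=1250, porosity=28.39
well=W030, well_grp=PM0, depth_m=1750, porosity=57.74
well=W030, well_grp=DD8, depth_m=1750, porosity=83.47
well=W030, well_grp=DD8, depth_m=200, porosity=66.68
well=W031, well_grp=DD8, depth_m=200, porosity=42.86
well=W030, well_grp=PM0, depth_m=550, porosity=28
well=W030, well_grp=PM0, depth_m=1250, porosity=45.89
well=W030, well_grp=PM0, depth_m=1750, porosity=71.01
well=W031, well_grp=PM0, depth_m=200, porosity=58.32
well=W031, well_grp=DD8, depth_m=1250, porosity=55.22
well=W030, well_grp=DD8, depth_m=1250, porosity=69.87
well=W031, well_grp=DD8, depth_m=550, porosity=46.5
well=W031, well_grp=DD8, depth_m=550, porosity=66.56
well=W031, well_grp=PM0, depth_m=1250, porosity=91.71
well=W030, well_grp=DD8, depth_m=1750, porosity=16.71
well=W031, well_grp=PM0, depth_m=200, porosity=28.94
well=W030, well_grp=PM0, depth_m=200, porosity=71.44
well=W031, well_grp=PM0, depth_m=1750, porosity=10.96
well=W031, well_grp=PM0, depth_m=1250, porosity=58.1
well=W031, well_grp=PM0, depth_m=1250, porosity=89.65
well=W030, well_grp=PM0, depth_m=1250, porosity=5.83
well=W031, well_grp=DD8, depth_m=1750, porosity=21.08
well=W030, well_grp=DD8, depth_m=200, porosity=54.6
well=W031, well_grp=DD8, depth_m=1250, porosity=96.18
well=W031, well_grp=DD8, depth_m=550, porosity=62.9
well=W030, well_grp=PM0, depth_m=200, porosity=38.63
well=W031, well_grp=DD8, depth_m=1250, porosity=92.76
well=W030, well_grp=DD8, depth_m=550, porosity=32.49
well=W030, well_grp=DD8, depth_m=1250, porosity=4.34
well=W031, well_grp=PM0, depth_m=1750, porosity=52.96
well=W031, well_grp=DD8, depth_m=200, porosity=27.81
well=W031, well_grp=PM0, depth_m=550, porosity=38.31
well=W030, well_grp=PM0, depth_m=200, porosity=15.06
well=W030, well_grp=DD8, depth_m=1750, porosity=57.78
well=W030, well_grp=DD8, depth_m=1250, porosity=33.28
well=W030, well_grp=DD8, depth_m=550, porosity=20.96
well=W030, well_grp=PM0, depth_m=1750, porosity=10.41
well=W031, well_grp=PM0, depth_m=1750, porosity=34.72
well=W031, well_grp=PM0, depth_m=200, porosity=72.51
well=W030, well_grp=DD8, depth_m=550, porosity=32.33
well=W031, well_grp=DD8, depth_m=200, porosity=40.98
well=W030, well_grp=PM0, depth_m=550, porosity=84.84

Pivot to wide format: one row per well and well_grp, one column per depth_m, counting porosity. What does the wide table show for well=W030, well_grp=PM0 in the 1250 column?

Rows with well=W030, well_grp=PM0 and depth_m=1250: porosity values are 26.43, 28.39, 45.89, 5.83.
4 rows match — count = 4.

4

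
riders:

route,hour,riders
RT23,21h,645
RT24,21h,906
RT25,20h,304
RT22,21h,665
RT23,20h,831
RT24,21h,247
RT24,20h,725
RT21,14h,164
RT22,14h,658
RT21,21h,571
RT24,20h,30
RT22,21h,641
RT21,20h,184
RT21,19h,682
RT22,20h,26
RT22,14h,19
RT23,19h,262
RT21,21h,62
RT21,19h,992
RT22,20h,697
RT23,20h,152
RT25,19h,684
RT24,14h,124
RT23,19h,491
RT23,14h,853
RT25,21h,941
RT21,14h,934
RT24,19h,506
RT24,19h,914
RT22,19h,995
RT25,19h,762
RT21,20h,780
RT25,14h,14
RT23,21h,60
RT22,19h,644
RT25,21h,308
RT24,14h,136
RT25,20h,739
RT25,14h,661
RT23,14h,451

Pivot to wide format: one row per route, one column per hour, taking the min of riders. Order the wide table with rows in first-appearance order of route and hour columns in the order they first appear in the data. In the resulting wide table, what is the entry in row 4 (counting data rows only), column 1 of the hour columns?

With rows in first-appearance order of route, row 4 is route=RT22. hour columns in first-appearance order: 21h, 20h, 14h, 19h; column 1 is 21h.
Long rows with route=RT22, hour=21h: min(665, 641) = 641.

641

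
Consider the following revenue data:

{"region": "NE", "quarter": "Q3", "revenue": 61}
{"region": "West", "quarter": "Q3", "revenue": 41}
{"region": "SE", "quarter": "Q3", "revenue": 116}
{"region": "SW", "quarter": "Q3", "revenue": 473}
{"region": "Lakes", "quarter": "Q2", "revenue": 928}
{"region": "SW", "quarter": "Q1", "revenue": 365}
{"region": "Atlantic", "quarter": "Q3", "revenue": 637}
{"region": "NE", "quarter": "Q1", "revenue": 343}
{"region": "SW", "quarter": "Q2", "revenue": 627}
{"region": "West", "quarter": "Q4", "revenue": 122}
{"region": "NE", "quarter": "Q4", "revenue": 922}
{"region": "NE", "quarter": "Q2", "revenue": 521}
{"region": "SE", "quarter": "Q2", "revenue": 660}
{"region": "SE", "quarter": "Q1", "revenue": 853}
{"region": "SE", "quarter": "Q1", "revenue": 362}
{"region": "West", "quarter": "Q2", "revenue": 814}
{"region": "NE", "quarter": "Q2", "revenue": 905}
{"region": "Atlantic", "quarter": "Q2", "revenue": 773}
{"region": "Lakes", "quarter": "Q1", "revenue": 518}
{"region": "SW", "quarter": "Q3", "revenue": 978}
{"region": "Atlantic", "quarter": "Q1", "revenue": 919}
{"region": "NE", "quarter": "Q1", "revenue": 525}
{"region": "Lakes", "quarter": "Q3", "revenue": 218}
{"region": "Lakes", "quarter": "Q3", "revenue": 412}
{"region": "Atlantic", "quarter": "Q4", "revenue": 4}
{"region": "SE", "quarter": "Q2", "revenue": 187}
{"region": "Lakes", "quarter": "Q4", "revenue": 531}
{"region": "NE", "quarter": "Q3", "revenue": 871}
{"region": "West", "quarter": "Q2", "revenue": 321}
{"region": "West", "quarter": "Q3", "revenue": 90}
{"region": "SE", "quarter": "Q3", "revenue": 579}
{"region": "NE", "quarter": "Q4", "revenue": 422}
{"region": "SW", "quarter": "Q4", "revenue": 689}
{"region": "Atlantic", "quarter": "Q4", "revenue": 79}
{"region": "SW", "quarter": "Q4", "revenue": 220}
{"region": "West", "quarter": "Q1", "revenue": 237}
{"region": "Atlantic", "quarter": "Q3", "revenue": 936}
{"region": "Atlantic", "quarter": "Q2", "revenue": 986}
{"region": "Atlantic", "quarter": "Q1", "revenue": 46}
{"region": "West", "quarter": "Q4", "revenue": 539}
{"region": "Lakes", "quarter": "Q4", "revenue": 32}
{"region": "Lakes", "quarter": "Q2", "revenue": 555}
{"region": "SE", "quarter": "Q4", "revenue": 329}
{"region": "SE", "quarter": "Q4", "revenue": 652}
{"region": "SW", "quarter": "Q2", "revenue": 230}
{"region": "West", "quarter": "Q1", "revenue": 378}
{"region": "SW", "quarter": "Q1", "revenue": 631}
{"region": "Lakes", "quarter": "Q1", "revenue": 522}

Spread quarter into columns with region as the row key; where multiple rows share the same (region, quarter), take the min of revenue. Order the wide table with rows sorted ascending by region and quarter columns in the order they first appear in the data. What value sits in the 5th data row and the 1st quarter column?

473

With rows sorted ascending by region, row 5 is region=SW. quarter columns in first-appearance order: Q3, Q2, Q1, Q4; column 1 is Q3.
Long rows with region=SW, quarter=Q3: min(473, 978) = 473.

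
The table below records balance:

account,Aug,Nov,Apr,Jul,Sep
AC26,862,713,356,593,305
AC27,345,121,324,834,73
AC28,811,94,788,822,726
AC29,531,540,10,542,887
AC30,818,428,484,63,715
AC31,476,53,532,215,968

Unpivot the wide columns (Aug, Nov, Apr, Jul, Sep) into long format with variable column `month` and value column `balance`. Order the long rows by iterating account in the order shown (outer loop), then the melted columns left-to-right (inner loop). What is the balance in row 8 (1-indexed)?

324

30 rows total (6 × 5). Row 8: index ⌊(8-1)/5⌋ = 1 into account → AC27; (8-1) mod 5 = 2 into the melted columns → Apr.
So row 8 is (AC27, Apr, 324); balance = 324.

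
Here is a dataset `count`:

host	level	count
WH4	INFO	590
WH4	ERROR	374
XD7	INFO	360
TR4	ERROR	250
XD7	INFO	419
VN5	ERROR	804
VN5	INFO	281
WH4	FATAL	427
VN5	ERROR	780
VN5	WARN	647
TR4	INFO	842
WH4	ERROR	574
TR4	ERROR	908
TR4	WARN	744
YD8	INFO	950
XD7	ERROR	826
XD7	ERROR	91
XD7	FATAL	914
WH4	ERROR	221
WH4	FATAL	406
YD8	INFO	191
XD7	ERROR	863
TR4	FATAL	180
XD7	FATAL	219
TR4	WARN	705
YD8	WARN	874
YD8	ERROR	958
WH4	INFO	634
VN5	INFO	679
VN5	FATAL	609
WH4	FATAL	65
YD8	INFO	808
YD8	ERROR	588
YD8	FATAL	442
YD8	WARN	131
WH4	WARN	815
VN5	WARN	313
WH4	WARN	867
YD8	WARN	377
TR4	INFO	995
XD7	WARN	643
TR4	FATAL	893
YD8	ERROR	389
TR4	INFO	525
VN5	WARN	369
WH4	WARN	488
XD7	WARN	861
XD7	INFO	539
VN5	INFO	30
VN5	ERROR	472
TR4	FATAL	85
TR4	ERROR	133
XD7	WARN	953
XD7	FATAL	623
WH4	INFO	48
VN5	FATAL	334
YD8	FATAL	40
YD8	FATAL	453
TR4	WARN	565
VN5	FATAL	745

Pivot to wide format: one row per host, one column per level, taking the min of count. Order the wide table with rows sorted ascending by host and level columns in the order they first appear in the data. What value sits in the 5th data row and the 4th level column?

131

With rows sorted ascending by host, row 5 is host=YD8. level columns in first-appearance order: INFO, ERROR, FATAL, WARN; column 4 is WARN.
Long rows with host=YD8, level=WARN: min(874, 131, 377) = 131.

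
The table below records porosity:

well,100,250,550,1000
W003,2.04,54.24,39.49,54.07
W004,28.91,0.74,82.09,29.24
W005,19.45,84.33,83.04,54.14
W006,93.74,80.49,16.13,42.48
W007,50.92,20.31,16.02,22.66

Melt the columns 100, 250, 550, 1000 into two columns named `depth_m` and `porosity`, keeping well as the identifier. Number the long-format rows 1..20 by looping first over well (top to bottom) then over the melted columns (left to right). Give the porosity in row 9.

19.45

20 rows total (5 × 4). Row 9: index ⌊(9-1)/4⌋ = 2 into well → W005; (9-1) mod 4 = 0 into the melted columns → 100.
So row 9 is (W005, 100, 19.45); porosity = 19.45.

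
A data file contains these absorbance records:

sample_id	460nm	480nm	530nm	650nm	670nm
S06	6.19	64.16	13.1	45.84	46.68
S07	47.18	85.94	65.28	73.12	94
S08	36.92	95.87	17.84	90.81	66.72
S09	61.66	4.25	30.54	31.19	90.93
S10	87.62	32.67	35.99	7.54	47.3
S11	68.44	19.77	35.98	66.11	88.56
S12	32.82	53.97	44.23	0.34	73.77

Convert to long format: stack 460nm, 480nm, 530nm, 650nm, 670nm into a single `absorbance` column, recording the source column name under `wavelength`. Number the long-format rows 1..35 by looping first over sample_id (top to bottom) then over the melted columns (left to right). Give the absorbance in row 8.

65.28

35 rows total (7 × 5). Row 8: index ⌊(8-1)/5⌋ = 1 into sample_id → S07; (8-1) mod 5 = 2 into the melted columns → 530nm.
So row 8 is (S07, 530nm, 65.28); absorbance = 65.28.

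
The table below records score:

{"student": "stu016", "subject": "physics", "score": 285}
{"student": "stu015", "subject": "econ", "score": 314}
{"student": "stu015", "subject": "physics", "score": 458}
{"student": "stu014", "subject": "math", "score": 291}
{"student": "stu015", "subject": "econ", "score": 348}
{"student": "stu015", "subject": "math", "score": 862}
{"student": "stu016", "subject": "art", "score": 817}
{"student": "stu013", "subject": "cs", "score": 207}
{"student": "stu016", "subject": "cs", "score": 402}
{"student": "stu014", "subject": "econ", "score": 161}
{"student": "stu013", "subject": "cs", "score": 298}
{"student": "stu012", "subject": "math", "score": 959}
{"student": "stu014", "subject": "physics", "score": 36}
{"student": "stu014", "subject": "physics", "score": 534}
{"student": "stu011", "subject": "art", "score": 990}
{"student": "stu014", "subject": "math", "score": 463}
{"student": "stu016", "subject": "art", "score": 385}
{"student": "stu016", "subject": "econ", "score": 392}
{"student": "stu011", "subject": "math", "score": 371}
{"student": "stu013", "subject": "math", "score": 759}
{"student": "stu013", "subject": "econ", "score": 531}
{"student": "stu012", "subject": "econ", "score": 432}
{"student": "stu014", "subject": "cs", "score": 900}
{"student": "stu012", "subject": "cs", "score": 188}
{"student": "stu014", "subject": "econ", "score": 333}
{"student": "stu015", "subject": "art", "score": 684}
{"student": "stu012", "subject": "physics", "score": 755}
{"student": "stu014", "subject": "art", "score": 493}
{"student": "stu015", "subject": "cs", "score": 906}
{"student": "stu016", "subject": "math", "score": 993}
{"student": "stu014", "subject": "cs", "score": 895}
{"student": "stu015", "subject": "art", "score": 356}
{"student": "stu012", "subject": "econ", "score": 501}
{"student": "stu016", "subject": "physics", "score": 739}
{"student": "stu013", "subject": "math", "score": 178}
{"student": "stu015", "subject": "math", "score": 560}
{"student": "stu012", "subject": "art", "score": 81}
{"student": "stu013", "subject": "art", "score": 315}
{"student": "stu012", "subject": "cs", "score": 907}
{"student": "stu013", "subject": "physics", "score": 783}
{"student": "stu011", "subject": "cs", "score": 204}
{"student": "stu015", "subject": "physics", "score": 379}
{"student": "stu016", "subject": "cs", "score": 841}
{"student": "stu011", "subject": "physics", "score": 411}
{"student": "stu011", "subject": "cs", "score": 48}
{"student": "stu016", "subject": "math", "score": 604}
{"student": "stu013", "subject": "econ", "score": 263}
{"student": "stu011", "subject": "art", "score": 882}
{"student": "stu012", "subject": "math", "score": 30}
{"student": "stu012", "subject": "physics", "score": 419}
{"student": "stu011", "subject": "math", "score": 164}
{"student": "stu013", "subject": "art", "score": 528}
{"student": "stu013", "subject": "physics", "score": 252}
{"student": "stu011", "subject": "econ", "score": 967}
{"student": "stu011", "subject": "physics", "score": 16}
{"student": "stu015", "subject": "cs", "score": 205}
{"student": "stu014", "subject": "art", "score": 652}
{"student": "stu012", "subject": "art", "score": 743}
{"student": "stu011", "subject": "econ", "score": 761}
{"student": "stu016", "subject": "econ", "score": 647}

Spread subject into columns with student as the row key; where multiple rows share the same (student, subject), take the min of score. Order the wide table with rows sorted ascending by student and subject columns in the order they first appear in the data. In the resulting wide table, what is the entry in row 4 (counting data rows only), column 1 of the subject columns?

36

With rows sorted ascending by student, row 4 is student=stu014. subject columns in first-appearance order: physics, econ, math, art, cs; column 1 is physics.
Long rows with student=stu014, subject=physics: min(36, 534) = 36.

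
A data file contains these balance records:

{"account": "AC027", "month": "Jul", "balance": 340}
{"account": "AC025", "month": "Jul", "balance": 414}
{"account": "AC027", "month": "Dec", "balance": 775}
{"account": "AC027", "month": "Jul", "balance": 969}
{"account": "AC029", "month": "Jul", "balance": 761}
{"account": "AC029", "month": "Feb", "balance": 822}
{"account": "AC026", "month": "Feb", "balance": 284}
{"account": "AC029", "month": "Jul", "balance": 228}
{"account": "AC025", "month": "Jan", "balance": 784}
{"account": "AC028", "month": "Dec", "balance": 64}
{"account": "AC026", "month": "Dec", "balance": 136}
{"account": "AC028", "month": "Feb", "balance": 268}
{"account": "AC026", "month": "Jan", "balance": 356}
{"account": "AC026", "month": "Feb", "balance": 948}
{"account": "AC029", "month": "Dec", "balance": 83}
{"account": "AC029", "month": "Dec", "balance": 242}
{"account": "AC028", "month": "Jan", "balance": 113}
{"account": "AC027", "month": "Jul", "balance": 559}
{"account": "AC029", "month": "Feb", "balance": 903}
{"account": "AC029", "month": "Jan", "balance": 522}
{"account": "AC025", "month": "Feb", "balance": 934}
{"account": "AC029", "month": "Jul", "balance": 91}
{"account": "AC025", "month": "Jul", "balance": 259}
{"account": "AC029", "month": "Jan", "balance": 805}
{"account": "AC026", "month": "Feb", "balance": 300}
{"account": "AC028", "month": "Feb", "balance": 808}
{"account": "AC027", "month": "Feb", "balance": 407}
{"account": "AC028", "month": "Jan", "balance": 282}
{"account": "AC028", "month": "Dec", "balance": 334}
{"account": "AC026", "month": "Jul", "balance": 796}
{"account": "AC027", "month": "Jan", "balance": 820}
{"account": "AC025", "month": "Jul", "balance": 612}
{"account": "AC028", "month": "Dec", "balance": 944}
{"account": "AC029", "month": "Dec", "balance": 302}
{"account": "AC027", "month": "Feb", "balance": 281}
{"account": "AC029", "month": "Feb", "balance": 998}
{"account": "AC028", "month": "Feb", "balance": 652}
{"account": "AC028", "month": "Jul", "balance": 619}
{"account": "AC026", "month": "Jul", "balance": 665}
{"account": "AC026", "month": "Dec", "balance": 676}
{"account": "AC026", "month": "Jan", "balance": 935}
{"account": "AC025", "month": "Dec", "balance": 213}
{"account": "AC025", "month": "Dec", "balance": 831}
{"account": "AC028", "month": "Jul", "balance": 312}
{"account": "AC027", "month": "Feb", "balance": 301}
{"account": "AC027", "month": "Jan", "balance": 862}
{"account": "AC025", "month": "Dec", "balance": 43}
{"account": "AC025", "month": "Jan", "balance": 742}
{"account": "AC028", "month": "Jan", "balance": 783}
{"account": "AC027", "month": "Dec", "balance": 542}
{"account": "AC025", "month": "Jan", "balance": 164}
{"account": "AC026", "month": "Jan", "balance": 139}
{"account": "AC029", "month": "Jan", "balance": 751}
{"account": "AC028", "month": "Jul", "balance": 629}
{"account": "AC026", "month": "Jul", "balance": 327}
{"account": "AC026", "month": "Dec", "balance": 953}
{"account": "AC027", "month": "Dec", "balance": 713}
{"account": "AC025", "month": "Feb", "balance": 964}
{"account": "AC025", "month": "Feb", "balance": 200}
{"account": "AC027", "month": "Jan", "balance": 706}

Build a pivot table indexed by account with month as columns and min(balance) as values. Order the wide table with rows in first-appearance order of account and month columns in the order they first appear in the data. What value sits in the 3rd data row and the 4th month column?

With rows in first-appearance order of account, row 3 is account=AC029. month columns in first-appearance order: Jul, Dec, Feb, Jan; column 4 is Jan.
Long rows with account=AC029, month=Jan: min(522, 805, 751) = 522.

522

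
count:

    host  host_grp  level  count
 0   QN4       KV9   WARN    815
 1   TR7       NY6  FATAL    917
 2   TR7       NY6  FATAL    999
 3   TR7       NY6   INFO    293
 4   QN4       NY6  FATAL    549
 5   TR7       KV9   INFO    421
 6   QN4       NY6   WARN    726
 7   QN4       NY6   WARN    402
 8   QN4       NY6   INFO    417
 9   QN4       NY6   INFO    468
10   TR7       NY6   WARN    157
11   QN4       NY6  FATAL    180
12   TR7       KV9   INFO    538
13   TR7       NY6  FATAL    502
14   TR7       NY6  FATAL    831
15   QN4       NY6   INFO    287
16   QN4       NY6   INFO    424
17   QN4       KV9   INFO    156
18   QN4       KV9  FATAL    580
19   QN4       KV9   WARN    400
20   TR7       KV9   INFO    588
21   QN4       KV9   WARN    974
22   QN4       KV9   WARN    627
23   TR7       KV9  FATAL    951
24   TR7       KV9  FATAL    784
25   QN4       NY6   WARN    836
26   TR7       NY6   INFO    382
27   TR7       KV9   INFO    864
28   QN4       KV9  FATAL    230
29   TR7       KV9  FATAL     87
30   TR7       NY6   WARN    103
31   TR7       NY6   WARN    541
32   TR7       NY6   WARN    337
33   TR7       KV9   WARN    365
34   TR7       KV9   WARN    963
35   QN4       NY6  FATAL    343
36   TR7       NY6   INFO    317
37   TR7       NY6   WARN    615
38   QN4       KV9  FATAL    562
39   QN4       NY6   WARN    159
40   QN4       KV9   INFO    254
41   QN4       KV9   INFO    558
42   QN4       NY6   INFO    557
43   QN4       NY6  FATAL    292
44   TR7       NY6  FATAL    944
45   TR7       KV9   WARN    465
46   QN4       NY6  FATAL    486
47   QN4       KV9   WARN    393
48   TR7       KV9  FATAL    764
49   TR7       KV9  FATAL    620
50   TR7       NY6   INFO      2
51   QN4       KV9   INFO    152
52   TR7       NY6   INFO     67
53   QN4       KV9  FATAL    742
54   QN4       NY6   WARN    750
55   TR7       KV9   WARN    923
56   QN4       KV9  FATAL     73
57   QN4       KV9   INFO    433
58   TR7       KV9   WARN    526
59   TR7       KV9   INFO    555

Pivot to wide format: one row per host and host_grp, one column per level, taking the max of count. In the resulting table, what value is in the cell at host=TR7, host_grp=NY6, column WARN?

Rows with host=TR7, host_grp=NY6 and level=WARN: count values are 157, 103, 541, 337, 615.
max(157, 103, 541, 337, 615) = 615.

615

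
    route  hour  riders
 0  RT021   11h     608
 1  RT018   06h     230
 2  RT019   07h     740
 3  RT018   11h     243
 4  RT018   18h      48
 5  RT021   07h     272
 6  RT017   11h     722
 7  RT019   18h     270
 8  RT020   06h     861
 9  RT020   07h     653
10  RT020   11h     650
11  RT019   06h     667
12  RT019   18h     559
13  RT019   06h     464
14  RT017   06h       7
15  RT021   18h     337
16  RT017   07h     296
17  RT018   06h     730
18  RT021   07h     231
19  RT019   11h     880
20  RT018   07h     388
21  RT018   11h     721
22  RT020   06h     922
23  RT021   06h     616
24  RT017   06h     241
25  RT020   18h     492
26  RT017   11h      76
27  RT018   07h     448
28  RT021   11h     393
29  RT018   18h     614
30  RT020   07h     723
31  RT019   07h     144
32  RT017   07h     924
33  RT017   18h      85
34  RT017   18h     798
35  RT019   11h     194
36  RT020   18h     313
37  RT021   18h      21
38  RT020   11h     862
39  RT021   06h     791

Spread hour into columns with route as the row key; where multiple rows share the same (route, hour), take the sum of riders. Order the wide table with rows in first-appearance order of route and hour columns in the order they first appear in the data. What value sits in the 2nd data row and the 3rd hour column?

836

With rows in first-appearance order of route, row 2 is route=RT018. hour columns in first-appearance order: 11h, 06h, 07h, 18h; column 3 is 07h.
Long rows with route=RT018, hour=07h: 388 + 448 = 836.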